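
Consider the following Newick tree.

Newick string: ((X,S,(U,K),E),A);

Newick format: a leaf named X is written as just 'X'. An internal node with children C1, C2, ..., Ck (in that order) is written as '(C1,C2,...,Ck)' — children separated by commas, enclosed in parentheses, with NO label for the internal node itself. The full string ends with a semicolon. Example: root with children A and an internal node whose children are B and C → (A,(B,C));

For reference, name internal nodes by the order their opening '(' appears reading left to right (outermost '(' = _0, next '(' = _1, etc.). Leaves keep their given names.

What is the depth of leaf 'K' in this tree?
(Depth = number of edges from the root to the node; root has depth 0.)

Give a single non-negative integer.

Answer: 3

Derivation:
Newick: ((X,S,(U,K),E),A);
Naming internals by '(' encounter order: outermost '(' = _0, next = _1, ...
Query node: K
Path from root: _0 -> _1 -> _2 -> K
Depth of K: 3 (number of edges from root)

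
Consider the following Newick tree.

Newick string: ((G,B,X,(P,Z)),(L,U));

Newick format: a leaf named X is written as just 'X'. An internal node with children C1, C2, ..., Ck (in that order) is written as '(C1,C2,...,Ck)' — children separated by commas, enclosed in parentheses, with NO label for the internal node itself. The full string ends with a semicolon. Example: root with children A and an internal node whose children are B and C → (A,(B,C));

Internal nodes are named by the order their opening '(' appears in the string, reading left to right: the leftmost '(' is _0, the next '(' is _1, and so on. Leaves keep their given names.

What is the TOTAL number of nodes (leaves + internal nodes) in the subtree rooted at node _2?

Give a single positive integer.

Newick: ((G,B,X,(P,Z)),(L,U));
Locate _2: it is the '(' at position 8 (the 3rd '(' reading left to right).
Query: subtree rooted at _2
_2: subtree_size = 1 + 2
  P: subtree_size = 1 + 0
  Z: subtree_size = 1 + 0
Total subtree size of _2: 3

Answer: 3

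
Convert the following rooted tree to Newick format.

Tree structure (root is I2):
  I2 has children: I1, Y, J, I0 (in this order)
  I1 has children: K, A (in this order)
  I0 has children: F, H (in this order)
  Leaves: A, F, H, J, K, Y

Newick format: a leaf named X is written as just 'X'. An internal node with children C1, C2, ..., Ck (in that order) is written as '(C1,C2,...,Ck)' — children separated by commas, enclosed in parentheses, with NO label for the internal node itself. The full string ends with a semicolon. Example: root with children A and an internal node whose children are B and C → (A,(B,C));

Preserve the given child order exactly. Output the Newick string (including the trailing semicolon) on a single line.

Answer: ((K,A),Y,J,(F,H));

Derivation:
internal I2 with children ['I1', 'Y', 'J', 'I0']
  internal I1 with children ['K', 'A']
    leaf 'K' → 'K'
    leaf 'A' → 'A'
  → '(K,A)'
  leaf 'Y' → 'Y'
  leaf 'J' → 'J'
  internal I0 with children ['F', 'H']
    leaf 'F' → 'F'
    leaf 'H' → 'H'
  → '(F,H)'
→ '((K,A),Y,J,(F,H))'
Final: ((K,A),Y,J,(F,H));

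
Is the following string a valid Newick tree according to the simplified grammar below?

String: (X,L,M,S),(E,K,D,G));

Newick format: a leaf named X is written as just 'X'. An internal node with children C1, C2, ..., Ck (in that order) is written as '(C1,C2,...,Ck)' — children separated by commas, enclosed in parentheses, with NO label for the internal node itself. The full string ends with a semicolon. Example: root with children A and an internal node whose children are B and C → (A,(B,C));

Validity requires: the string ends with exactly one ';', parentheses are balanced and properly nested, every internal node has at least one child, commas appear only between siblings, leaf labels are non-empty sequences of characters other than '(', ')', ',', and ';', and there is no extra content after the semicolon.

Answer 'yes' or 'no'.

Input: (X,L,M,S),(E,K,D,G));
Paren balance: 2 '(' vs 3 ')' MISMATCH
Ends with single ';': True
Full parse: FAILS (extra content after tree at pos 9)
Valid: False

Answer: no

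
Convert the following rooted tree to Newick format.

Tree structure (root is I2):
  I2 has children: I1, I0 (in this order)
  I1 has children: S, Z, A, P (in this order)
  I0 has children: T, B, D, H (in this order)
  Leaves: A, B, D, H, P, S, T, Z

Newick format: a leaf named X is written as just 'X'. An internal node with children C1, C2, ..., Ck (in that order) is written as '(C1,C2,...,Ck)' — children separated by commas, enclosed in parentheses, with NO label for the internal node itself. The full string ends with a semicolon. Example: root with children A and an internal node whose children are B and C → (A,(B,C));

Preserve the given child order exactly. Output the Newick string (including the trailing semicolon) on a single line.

internal I2 with children ['I1', 'I0']
  internal I1 with children ['S', 'Z', 'A', 'P']
    leaf 'S' → 'S'
    leaf 'Z' → 'Z'
    leaf 'A' → 'A'
    leaf 'P' → 'P'
  → '(S,Z,A,P)'
  internal I0 with children ['T', 'B', 'D', 'H']
    leaf 'T' → 'T'
    leaf 'B' → 'B'
    leaf 'D' → 'D'
    leaf 'H' → 'H'
  → '(T,B,D,H)'
→ '((S,Z,A,P),(T,B,D,H))'
Final: ((S,Z,A,P),(T,B,D,H));

Answer: ((S,Z,A,P),(T,B,D,H));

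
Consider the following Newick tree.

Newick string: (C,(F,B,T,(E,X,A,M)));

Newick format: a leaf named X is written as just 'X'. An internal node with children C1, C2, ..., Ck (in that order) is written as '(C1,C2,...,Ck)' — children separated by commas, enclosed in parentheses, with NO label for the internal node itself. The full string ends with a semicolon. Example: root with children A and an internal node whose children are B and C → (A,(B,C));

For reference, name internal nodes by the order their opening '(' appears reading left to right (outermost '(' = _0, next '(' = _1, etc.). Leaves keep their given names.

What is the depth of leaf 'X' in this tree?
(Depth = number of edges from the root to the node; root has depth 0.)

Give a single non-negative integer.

Answer: 3

Derivation:
Newick: (C,(F,B,T,(E,X,A,M)));
Naming internals by '(' encounter order: outermost '(' = _0, next = _1, ...
Query node: X
Path from root: _0 -> _1 -> _2 -> X
Depth of X: 3 (number of edges from root)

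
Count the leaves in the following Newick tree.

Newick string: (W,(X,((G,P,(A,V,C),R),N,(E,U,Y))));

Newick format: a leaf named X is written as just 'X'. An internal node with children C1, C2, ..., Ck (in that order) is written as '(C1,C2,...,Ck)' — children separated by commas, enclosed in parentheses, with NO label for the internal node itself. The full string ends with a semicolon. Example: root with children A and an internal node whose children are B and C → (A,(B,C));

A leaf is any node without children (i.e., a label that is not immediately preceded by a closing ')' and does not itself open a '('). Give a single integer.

Answer: 12

Derivation:
Newick: (W,(X,((G,P,(A,V,C),R),N,(E,U,Y))));
Scan left-to-right; a leaf is any maximal label run not followed by '(':
  pos 1: leaf 'W' → count = 1
  pos 4: leaf 'X' → count = 2
  pos 8: leaf 'G' → count = 3
  pos 10: leaf 'P' → count = 4
  pos 13: leaf 'A' → count = 5
  pos 15: leaf 'V' → count = 6
  pos 17: leaf 'C' → count = 7
  pos 20: leaf 'R' → count = 8
  pos 23: leaf 'N' → count = 9
  pos 26: leaf 'E' → count = 10
  pos 28: leaf 'U' → count = 11
  pos 30: leaf 'Y' → count = 12
Total leaves: 12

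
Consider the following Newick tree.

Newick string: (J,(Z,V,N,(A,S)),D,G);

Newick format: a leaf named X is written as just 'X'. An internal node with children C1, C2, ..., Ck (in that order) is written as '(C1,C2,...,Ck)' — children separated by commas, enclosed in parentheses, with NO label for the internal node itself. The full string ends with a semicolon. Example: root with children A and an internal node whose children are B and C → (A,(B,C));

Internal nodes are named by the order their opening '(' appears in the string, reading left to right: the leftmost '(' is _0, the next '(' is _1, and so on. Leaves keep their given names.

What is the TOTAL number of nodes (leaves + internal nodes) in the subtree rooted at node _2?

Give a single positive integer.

Answer: 3

Derivation:
Newick: (J,(Z,V,N,(A,S)),D,G);
Locate _2: it is the '(' at position 10 (the 3rd '(' reading left to right).
Query: subtree rooted at _2
_2: subtree_size = 1 + 2
  A: subtree_size = 1 + 0
  S: subtree_size = 1 + 0
Total subtree size of _2: 3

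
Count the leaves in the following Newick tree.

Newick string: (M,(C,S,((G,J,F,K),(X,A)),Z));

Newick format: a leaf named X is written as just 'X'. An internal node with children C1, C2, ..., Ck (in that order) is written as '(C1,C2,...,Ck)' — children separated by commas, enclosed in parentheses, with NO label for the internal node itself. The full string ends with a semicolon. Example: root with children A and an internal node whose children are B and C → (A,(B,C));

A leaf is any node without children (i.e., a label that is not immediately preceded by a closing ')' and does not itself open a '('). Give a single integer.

Answer: 10

Derivation:
Newick: (M,(C,S,((G,J,F,K),(X,A)),Z));
Scan left-to-right; a leaf is any maximal label run not followed by '(':
  pos 1: leaf 'M' → count = 1
  pos 4: leaf 'C' → count = 2
  pos 6: leaf 'S' → count = 3
  pos 10: leaf 'G' → count = 4
  pos 12: leaf 'J' → count = 5
  pos 14: leaf 'F' → count = 6
  pos 16: leaf 'K' → count = 7
  pos 20: leaf 'X' → count = 8
  pos 22: leaf 'A' → count = 9
  pos 26: leaf 'Z' → count = 10
Total leaves: 10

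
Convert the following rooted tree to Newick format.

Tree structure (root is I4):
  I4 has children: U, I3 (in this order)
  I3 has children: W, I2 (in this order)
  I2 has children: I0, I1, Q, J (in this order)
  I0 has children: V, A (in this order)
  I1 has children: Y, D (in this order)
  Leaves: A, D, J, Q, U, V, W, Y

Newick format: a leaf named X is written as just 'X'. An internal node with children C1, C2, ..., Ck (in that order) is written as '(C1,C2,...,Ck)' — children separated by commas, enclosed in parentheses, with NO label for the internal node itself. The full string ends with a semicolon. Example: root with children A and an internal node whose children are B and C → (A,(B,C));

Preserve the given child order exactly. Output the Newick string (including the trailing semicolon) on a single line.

internal I4 with children ['U', 'I3']
  leaf 'U' → 'U'
  internal I3 with children ['W', 'I2']
    leaf 'W' → 'W'
    internal I2 with children ['I0', 'I1', 'Q', 'J']
      internal I0 with children ['V', 'A']
        leaf 'V' → 'V'
        leaf 'A' → 'A'
      → '(V,A)'
      internal I1 with children ['Y', 'D']
        leaf 'Y' → 'Y'
        leaf 'D' → 'D'
      → '(Y,D)'
      leaf 'Q' → 'Q'
      leaf 'J' → 'J'
    → '((V,A),(Y,D),Q,J)'
  → '(W,((V,A),(Y,D),Q,J))'
→ '(U,(W,((V,A),(Y,D),Q,J)))'
Final: (U,(W,((V,A),(Y,D),Q,J)));

Answer: (U,(W,((V,A),(Y,D),Q,J)));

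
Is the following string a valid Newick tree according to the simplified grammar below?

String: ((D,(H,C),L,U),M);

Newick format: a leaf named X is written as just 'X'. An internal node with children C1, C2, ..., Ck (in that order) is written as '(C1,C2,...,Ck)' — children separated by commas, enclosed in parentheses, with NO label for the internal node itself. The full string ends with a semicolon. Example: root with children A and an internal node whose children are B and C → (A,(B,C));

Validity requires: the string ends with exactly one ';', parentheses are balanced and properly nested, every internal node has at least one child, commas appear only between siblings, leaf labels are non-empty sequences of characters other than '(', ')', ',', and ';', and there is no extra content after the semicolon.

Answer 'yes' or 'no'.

Input: ((D,(H,C),L,U),M);
Paren balance: 3 '(' vs 3 ')' OK
Ends with single ';': True
Full parse: OK
Valid: True

Answer: yes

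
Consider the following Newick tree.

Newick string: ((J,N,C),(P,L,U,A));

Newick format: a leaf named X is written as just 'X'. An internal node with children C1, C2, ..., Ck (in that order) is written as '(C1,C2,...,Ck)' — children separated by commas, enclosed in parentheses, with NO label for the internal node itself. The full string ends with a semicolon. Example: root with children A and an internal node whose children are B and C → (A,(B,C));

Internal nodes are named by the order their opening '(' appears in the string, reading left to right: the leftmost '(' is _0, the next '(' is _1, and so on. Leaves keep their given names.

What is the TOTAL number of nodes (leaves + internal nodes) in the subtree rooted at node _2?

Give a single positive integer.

Newick: ((J,N,C),(P,L,U,A));
Locate _2: it is the '(' at position 9 (the 3rd '(' reading left to right).
Query: subtree rooted at _2
_2: subtree_size = 1 + 4
  P: subtree_size = 1 + 0
  L: subtree_size = 1 + 0
  U: subtree_size = 1 + 0
  A: subtree_size = 1 + 0
Total subtree size of _2: 5

Answer: 5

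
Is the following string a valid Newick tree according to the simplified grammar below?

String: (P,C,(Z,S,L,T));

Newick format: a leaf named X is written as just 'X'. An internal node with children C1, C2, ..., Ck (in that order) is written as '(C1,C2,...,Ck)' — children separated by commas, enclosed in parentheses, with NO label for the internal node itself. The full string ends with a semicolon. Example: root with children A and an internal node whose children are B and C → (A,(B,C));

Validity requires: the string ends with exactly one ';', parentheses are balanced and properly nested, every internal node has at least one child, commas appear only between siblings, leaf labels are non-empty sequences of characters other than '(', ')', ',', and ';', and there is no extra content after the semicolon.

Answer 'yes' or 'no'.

Input: (P,C,(Z,S,L,T));
Paren balance: 2 '(' vs 2 ')' OK
Ends with single ';': True
Full parse: OK
Valid: True

Answer: yes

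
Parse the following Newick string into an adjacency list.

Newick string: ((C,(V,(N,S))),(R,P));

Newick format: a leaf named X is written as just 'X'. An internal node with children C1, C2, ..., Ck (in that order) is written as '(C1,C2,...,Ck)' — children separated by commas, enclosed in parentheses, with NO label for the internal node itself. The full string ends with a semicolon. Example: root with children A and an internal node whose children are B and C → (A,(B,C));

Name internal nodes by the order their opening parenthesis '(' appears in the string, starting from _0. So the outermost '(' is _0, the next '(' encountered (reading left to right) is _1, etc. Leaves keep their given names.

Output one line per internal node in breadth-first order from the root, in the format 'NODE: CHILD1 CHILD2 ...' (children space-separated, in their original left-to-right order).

Answer: _0: _1 _4
_1: C _2
_4: R P
_2: V _3
_3: N S

Derivation:
Input: ((C,(V,(N,S))),(R,P));
Scanning left-to-right, naming '(' by encounter order:
  pos 0: '(' -> open internal node _0 (depth 1)
  pos 1: '(' -> open internal node _1 (depth 2)
  pos 4: '(' -> open internal node _2 (depth 3)
  pos 7: '(' -> open internal node _3 (depth 4)
  pos 11: ')' -> close internal node _3 (now at depth 3)
  pos 12: ')' -> close internal node _2 (now at depth 2)
  pos 13: ')' -> close internal node _1 (now at depth 1)
  pos 15: '(' -> open internal node _4 (depth 2)
  pos 19: ')' -> close internal node _4 (now at depth 1)
  pos 20: ')' -> close internal node _0 (now at depth 0)
Total internal nodes: 5
BFS adjacency from root:
  _0: _1 _4
  _1: C _2
  _4: R P
  _2: V _3
  _3: N S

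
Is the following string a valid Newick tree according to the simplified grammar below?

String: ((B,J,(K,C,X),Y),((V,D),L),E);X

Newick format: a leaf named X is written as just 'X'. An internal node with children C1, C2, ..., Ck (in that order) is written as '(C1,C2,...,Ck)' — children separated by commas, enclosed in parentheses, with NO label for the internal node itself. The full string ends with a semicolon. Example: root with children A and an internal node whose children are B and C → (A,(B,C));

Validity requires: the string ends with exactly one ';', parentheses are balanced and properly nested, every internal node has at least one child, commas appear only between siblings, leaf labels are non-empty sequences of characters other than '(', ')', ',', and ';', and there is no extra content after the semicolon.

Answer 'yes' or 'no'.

Answer: no

Derivation:
Input: ((B,J,(K,C,X),Y),((V,D),L),E);X
Paren balance: 5 '(' vs 5 ')' OK
Ends with single ';': False
Full parse: FAILS (must end with ;)
Valid: False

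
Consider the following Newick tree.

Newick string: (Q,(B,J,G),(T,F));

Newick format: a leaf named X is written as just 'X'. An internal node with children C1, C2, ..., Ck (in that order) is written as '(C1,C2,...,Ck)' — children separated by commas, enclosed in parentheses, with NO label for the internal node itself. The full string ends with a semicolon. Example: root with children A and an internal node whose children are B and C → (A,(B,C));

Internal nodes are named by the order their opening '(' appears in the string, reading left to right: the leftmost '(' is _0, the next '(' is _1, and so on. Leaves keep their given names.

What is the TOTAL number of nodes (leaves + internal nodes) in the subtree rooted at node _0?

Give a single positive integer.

Answer: 9

Derivation:
Newick: (Q,(B,J,G),(T,F));
Locate _0: it is the '(' at position 0 (the 1st '(' reading left to right).
Query: subtree rooted at _0
_0: subtree_size = 1 + 8
  Q: subtree_size = 1 + 0
  _1: subtree_size = 1 + 3
    B: subtree_size = 1 + 0
    J: subtree_size = 1 + 0
    G: subtree_size = 1 + 0
  _2: subtree_size = 1 + 2
    T: subtree_size = 1 + 0
    F: subtree_size = 1 + 0
Total subtree size of _0: 9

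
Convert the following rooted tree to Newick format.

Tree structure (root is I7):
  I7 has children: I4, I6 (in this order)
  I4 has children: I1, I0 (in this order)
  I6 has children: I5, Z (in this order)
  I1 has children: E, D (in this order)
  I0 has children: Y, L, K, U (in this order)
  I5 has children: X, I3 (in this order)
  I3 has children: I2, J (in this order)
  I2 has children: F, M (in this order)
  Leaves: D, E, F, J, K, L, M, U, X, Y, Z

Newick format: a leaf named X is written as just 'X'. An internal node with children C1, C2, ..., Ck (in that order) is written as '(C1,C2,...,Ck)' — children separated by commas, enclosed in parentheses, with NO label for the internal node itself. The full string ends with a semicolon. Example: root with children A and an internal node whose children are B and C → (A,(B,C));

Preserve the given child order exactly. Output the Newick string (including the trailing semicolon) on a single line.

internal I7 with children ['I4', 'I6']
  internal I4 with children ['I1', 'I0']
    internal I1 with children ['E', 'D']
      leaf 'E' → 'E'
      leaf 'D' → 'D'
    → '(E,D)'
    internal I0 with children ['Y', 'L', 'K', 'U']
      leaf 'Y' → 'Y'
      leaf 'L' → 'L'
      leaf 'K' → 'K'
      leaf 'U' → 'U'
    → '(Y,L,K,U)'
  → '((E,D),(Y,L,K,U))'
  internal I6 with children ['I5', 'Z']
    internal I5 with children ['X', 'I3']
      leaf 'X' → 'X'
      internal I3 with children ['I2', 'J']
        internal I2 with children ['F', 'M']
          leaf 'F' → 'F'
          leaf 'M' → 'M'
        → '(F,M)'
        leaf 'J' → 'J'
      → '((F,M),J)'
    → '(X,((F,M),J))'
    leaf 'Z' → 'Z'
  → '((X,((F,M),J)),Z)'
→ '(((E,D),(Y,L,K,U)),((X,((F,M),J)),Z))'
Final: (((E,D),(Y,L,K,U)),((X,((F,M),J)),Z));

Answer: (((E,D),(Y,L,K,U)),((X,((F,M),J)),Z));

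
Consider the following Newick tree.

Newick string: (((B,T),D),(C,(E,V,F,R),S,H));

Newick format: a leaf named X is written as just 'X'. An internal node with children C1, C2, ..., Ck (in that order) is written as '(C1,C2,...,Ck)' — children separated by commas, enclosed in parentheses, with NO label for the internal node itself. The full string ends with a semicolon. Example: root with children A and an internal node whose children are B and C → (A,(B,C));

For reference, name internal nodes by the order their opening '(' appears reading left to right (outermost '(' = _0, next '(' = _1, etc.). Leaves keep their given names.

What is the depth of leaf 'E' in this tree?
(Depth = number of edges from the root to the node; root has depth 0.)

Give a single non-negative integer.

Newick: (((B,T),D),(C,(E,V,F,R),S,H));
Naming internals by '(' encounter order: outermost '(' = _0, next = _1, ...
Query node: E
Path from root: _0 -> _3 -> _4 -> E
Depth of E: 3 (number of edges from root)

Answer: 3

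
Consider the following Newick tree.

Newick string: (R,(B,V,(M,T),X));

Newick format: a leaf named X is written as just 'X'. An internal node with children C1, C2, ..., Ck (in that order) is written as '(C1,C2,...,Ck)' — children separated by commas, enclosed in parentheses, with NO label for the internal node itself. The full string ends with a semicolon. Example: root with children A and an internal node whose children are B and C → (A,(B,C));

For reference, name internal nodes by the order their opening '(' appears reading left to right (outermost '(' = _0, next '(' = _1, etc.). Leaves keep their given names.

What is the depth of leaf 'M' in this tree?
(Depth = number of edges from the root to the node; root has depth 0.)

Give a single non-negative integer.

Newick: (R,(B,V,(M,T),X));
Naming internals by '(' encounter order: outermost '(' = _0, next = _1, ...
Query node: M
Path from root: _0 -> _1 -> _2 -> M
Depth of M: 3 (number of edges from root)

Answer: 3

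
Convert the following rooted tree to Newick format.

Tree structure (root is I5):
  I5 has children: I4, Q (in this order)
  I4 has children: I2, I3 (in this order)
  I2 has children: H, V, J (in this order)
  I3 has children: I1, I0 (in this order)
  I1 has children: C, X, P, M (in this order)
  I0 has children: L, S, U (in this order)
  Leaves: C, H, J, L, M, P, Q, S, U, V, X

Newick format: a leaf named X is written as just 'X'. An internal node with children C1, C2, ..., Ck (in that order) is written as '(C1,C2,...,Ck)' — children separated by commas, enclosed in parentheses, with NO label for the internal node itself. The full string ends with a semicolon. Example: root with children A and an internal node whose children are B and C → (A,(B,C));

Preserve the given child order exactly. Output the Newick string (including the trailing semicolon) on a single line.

internal I5 with children ['I4', 'Q']
  internal I4 with children ['I2', 'I3']
    internal I2 with children ['H', 'V', 'J']
      leaf 'H' → 'H'
      leaf 'V' → 'V'
      leaf 'J' → 'J'
    → '(H,V,J)'
    internal I3 with children ['I1', 'I0']
      internal I1 with children ['C', 'X', 'P', 'M']
        leaf 'C' → 'C'
        leaf 'X' → 'X'
        leaf 'P' → 'P'
        leaf 'M' → 'M'
      → '(C,X,P,M)'
      internal I0 with children ['L', 'S', 'U']
        leaf 'L' → 'L'
        leaf 'S' → 'S'
        leaf 'U' → 'U'
      → '(L,S,U)'
    → '((C,X,P,M),(L,S,U))'
  → '((H,V,J),((C,X,P,M),(L,S,U)))'
  leaf 'Q' → 'Q'
→ '(((H,V,J),((C,X,P,M),(L,S,U))),Q)'
Final: (((H,V,J),((C,X,P,M),(L,S,U))),Q);

Answer: (((H,V,J),((C,X,P,M),(L,S,U))),Q);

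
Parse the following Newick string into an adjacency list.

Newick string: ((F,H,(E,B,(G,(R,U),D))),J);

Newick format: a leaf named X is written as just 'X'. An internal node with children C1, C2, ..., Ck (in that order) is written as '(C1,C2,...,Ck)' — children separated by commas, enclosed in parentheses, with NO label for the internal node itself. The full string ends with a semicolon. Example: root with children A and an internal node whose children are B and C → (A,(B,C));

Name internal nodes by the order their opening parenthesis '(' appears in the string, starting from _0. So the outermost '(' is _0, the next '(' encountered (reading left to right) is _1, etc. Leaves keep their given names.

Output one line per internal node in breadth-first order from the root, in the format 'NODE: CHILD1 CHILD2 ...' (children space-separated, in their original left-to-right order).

Answer: _0: _1 J
_1: F H _2
_2: E B _3
_3: G _4 D
_4: R U

Derivation:
Input: ((F,H,(E,B,(G,(R,U),D))),J);
Scanning left-to-right, naming '(' by encounter order:
  pos 0: '(' -> open internal node _0 (depth 1)
  pos 1: '(' -> open internal node _1 (depth 2)
  pos 6: '(' -> open internal node _2 (depth 3)
  pos 11: '(' -> open internal node _3 (depth 4)
  pos 14: '(' -> open internal node _4 (depth 5)
  pos 18: ')' -> close internal node _4 (now at depth 4)
  pos 21: ')' -> close internal node _3 (now at depth 3)
  pos 22: ')' -> close internal node _2 (now at depth 2)
  pos 23: ')' -> close internal node _1 (now at depth 1)
  pos 26: ')' -> close internal node _0 (now at depth 0)
Total internal nodes: 5
BFS adjacency from root:
  _0: _1 J
  _1: F H _2
  _2: E B _3
  _3: G _4 D
  _4: R U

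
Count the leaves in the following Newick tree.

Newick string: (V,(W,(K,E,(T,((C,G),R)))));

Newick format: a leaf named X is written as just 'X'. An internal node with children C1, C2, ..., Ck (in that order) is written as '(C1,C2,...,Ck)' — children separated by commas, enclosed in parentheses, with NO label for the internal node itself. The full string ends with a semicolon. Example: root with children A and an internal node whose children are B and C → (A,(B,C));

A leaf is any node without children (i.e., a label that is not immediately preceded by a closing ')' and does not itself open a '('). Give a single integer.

Answer: 8

Derivation:
Newick: (V,(W,(K,E,(T,((C,G),R)))));
Scan left-to-right; a leaf is any maximal label run not followed by '(':
  pos 1: leaf 'V' → count = 1
  pos 4: leaf 'W' → count = 2
  pos 7: leaf 'K' → count = 3
  pos 9: leaf 'E' → count = 4
  pos 12: leaf 'T' → count = 5
  pos 16: leaf 'C' → count = 6
  pos 18: leaf 'G' → count = 7
  pos 21: leaf 'R' → count = 8
Total leaves: 8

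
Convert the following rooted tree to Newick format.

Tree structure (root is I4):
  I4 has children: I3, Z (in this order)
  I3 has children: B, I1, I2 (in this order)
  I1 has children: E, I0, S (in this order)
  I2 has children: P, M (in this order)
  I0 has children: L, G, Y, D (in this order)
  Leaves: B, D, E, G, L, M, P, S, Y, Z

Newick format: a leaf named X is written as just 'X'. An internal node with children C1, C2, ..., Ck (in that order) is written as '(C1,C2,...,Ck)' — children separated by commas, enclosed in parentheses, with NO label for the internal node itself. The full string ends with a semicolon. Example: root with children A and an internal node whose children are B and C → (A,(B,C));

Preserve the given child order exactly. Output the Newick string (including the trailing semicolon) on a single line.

internal I4 with children ['I3', 'Z']
  internal I3 with children ['B', 'I1', 'I2']
    leaf 'B' → 'B'
    internal I1 with children ['E', 'I0', 'S']
      leaf 'E' → 'E'
      internal I0 with children ['L', 'G', 'Y', 'D']
        leaf 'L' → 'L'
        leaf 'G' → 'G'
        leaf 'Y' → 'Y'
        leaf 'D' → 'D'
      → '(L,G,Y,D)'
      leaf 'S' → 'S'
    → '(E,(L,G,Y,D),S)'
    internal I2 with children ['P', 'M']
      leaf 'P' → 'P'
      leaf 'M' → 'M'
    → '(P,M)'
  → '(B,(E,(L,G,Y,D),S),(P,M))'
  leaf 'Z' → 'Z'
→ '((B,(E,(L,G,Y,D),S),(P,M)),Z)'
Final: ((B,(E,(L,G,Y,D),S),(P,M)),Z);

Answer: ((B,(E,(L,G,Y,D),S),(P,M)),Z);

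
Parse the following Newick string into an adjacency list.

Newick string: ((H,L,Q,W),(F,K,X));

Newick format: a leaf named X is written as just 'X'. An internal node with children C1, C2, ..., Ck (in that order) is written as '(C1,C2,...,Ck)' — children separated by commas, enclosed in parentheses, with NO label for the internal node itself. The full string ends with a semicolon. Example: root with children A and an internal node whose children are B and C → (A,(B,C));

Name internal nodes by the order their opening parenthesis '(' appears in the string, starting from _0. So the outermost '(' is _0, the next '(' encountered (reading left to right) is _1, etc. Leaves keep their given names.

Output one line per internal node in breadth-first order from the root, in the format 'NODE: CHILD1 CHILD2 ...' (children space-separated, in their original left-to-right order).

Answer: _0: _1 _2
_1: H L Q W
_2: F K X

Derivation:
Input: ((H,L,Q,W),(F,K,X));
Scanning left-to-right, naming '(' by encounter order:
  pos 0: '(' -> open internal node _0 (depth 1)
  pos 1: '(' -> open internal node _1 (depth 2)
  pos 9: ')' -> close internal node _1 (now at depth 1)
  pos 11: '(' -> open internal node _2 (depth 2)
  pos 17: ')' -> close internal node _2 (now at depth 1)
  pos 18: ')' -> close internal node _0 (now at depth 0)
Total internal nodes: 3
BFS adjacency from root:
  _0: _1 _2
  _1: H L Q W
  _2: F K X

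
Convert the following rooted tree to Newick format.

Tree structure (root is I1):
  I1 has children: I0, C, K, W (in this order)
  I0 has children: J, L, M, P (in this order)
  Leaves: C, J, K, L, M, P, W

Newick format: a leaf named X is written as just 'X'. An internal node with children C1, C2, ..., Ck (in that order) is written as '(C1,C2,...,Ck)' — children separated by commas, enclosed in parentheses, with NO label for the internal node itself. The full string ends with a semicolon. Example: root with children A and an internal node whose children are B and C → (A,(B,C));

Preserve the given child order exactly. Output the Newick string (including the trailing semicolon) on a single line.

Answer: ((J,L,M,P),C,K,W);

Derivation:
internal I1 with children ['I0', 'C', 'K', 'W']
  internal I0 with children ['J', 'L', 'M', 'P']
    leaf 'J' → 'J'
    leaf 'L' → 'L'
    leaf 'M' → 'M'
    leaf 'P' → 'P'
  → '(J,L,M,P)'
  leaf 'C' → 'C'
  leaf 'K' → 'K'
  leaf 'W' → 'W'
→ '((J,L,M,P),C,K,W)'
Final: ((J,L,M,P),C,K,W);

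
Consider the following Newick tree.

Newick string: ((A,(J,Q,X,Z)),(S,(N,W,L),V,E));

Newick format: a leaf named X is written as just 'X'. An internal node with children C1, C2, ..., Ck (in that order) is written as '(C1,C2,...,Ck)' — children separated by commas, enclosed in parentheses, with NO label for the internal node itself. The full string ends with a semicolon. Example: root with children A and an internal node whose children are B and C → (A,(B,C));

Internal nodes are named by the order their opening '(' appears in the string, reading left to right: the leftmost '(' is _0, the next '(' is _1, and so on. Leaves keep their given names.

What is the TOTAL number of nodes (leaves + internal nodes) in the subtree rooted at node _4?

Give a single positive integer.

Newick: ((A,(J,Q,X,Z)),(S,(N,W,L),V,E));
Locate _4: it is the '(' at position 18 (the 5th '(' reading left to right).
Query: subtree rooted at _4
_4: subtree_size = 1 + 3
  N: subtree_size = 1 + 0
  W: subtree_size = 1 + 0
  L: subtree_size = 1 + 0
Total subtree size of _4: 4

Answer: 4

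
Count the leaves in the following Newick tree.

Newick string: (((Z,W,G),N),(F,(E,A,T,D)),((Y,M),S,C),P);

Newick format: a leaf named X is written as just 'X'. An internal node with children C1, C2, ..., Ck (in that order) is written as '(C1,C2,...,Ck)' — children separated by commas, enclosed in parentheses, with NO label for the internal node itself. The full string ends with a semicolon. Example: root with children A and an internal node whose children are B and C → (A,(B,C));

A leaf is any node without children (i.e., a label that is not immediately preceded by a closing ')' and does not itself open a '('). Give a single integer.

Answer: 14

Derivation:
Newick: (((Z,W,G),N),(F,(E,A,T,D)),((Y,M),S,C),P);
Scan left-to-right; a leaf is any maximal label run not followed by '(':
  pos 3: leaf 'Z' → count = 1
  pos 5: leaf 'W' → count = 2
  pos 7: leaf 'G' → count = 3
  pos 10: leaf 'N' → count = 4
  pos 14: leaf 'F' → count = 5
  pos 17: leaf 'E' → count = 6
  pos 19: leaf 'A' → count = 7
  pos 21: leaf 'T' → count = 8
  pos 23: leaf 'D' → count = 9
  pos 29: leaf 'Y' → count = 10
  pos 31: leaf 'M' → count = 11
  pos 34: leaf 'S' → count = 12
  pos 36: leaf 'C' → count = 13
  pos 39: leaf 'P' → count = 14
Total leaves: 14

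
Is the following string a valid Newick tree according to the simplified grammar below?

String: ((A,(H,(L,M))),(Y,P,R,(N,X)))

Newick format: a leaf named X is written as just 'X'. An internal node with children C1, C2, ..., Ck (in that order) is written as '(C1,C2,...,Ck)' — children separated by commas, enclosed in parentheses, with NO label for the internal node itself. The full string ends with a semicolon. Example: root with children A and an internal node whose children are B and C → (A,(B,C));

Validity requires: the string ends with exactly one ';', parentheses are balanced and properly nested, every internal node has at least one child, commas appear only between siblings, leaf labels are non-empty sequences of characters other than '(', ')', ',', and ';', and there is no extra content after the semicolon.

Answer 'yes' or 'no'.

Answer: no

Derivation:
Input: ((A,(H,(L,M))),(Y,P,R,(N,X)))
Paren balance: 6 '(' vs 6 ')' OK
Ends with single ';': False
Full parse: FAILS (must end with ;)
Valid: False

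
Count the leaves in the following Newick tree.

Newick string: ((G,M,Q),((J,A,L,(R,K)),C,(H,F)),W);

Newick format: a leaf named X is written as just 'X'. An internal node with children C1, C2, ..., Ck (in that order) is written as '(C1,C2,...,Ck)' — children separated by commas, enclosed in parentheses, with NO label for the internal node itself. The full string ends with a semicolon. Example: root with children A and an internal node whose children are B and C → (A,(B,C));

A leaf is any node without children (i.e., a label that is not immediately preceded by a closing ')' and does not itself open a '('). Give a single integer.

Newick: ((G,M,Q),((J,A,L,(R,K)),C,(H,F)),W);
Scan left-to-right; a leaf is any maximal label run not followed by '(':
  pos 2: leaf 'G' → count = 1
  pos 4: leaf 'M' → count = 2
  pos 6: leaf 'Q' → count = 3
  pos 11: leaf 'J' → count = 4
  pos 13: leaf 'A' → count = 5
  pos 15: leaf 'L' → count = 6
  pos 18: leaf 'R' → count = 7
  pos 20: leaf 'K' → count = 8
  pos 24: leaf 'C' → count = 9
  pos 27: leaf 'H' → count = 10
  pos 29: leaf 'F' → count = 11
  pos 33: leaf 'W' → count = 12
Total leaves: 12

Answer: 12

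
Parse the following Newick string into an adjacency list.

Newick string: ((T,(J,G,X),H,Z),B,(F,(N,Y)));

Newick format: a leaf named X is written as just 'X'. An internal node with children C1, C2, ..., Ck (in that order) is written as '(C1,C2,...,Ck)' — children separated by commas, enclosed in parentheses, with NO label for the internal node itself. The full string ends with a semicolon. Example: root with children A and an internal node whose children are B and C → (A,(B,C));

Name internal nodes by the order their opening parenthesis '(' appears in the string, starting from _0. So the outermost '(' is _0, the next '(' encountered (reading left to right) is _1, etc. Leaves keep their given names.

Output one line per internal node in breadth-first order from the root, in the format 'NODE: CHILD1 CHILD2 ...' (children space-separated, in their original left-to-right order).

Answer: _0: _1 B _3
_1: T _2 H Z
_3: F _4
_2: J G X
_4: N Y

Derivation:
Input: ((T,(J,G,X),H,Z),B,(F,(N,Y)));
Scanning left-to-right, naming '(' by encounter order:
  pos 0: '(' -> open internal node _0 (depth 1)
  pos 1: '(' -> open internal node _1 (depth 2)
  pos 4: '(' -> open internal node _2 (depth 3)
  pos 10: ')' -> close internal node _2 (now at depth 2)
  pos 15: ')' -> close internal node _1 (now at depth 1)
  pos 19: '(' -> open internal node _3 (depth 2)
  pos 22: '(' -> open internal node _4 (depth 3)
  pos 26: ')' -> close internal node _4 (now at depth 2)
  pos 27: ')' -> close internal node _3 (now at depth 1)
  pos 28: ')' -> close internal node _0 (now at depth 0)
Total internal nodes: 5
BFS adjacency from root:
  _0: _1 B _3
  _1: T _2 H Z
  _3: F _4
  _2: J G X
  _4: N Y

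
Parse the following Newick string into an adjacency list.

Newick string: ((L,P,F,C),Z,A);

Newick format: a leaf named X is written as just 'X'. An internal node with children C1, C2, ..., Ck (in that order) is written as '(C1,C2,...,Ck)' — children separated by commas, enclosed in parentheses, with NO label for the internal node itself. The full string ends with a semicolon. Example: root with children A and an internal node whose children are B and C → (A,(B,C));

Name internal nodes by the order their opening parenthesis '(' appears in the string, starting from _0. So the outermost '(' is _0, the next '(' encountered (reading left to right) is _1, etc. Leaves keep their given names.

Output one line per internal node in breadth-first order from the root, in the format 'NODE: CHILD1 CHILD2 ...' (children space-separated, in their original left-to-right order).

Answer: _0: _1 Z A
_1: L P F C

Derivation:
Input: ((L,P,F,C),Z,A);
Scanning left-to-right, naming '(' by encounter order:
  pos 0: '(' -> open internal node _0 (depth 1)
  pos 1: '(' -> open internal node _1 (depth 2)
  pos 9: ')' -> close internal node _1 (now at depth 1)
  pos 14: ')' -> close internal node _0 (now at depth 0)
Total internal nodes: 2
BFS adjacency from root:
  _0: _1 Z A
  _1: L P F C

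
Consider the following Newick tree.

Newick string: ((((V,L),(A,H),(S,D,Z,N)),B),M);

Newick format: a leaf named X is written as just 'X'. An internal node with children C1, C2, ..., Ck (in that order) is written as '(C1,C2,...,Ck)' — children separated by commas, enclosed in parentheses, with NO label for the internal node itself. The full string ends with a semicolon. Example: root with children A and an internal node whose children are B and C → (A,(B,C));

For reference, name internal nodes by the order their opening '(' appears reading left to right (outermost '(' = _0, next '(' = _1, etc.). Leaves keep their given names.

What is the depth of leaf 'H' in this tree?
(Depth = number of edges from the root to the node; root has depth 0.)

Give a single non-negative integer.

Answer: 4

Derivation:
Newick: ((((V,L),(A,H),(S,D,Z,N)),B),M);
Naming internals by '(' encounter order: outermost '(' = _0, next = _1, ...
Query node: H
Path from root: _0 -> _1 -> _2 -> _4 -> H
Depth of H: 4 (number of edges from root)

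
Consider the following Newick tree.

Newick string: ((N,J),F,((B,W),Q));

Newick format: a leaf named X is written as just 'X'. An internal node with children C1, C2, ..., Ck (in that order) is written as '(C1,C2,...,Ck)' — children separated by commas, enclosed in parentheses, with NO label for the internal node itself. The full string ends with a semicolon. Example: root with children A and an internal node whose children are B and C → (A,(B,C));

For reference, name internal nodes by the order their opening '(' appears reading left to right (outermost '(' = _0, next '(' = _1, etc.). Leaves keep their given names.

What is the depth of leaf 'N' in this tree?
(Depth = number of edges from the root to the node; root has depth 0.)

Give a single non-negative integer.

Answer: 2

Derivation:
Newick: ((N,J),F,((B,W),Q));
Naming internals by '(' encounter order: outermost '(' = _0, next = _1, ...
Query node: N
Path from root: _0 -> _1 -> N
Depth of N: 2 (number of edges from root)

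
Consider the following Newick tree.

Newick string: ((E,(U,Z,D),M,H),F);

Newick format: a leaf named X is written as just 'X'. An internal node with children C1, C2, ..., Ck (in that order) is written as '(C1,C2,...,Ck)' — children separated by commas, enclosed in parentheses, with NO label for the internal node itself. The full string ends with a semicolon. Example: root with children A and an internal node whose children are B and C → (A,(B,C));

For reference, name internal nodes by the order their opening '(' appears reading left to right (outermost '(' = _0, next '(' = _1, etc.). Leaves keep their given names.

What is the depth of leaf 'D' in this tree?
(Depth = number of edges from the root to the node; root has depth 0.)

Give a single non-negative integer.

Newick: ((E,(U,Z,D),M,H),F);
Naming internals by '(' encounter order: outermost '(' = _0, next = _1, ...
Query node: D
Path from root: _0 -> _1 -> _2 -> D
Depth of D: 3 (number of edges from root)

Answer: 3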